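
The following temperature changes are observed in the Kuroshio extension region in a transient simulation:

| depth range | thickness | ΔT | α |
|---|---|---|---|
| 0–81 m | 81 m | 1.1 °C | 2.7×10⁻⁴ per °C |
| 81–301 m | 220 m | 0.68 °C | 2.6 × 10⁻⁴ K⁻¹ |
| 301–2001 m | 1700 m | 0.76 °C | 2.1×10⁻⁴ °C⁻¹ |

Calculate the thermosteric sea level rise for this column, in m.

2.7×10⁻⁴ × 81 × 1.1 = 0.024057 m
81–301 m: 220 × 2.6×10⁻⁴ × 0.68 = 0.038896 m
0.76 × 1700 × 2.1×10⁻⁴ = 0.27132 m
Δh = 0.024057 + 0.038896 + 0.27132 = 0.334273 m ≈ 0.334 m

Δh ≈ 0.334 m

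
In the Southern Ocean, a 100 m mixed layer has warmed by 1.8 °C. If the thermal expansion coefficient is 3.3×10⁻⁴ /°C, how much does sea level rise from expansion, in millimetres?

Δh = αΔT·H = 3.3×10⁻⁴ × 1.8 × 100 = 0.05940 m

59.4 mm of thermosteric rise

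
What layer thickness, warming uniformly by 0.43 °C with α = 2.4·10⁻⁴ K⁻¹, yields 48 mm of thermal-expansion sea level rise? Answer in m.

H = Δh/(αΔT) = 0.048 / (2.4×10⁻⁴ × 0.43) ≈ 465.1 m

about 465 m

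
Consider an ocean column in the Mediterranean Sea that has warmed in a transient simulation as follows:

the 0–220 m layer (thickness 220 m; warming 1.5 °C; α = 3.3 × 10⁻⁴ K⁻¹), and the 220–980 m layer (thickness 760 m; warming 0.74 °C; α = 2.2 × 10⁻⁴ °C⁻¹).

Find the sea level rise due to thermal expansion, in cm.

Layer 1: 220 × 3.3×10⁻⁴ × 1.5 = 0.10890 m
Layer 2: 0.74 × 760 × 2.2×10⁻⁴ = 0.123728 m
Δh = 0.10890 + 0.123728 = 0.232628 m

Δh = 23.3 cm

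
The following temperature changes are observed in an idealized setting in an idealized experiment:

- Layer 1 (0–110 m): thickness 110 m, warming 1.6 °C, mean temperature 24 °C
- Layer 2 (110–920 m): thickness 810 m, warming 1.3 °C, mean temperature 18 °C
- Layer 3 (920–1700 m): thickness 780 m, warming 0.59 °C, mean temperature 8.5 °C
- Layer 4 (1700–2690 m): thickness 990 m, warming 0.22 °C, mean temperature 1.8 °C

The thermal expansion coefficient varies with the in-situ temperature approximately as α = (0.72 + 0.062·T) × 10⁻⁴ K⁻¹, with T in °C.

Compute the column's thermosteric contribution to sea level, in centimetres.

Layer 1: α = (0.72 + 0.062×24)×10⁻⁴ = 2.208×10⁻⁴ K⁻¹
Layer 2: α = (0.72 + 0.062×18)×10⁻⁴ = 1.836×10⁻⁴ K⁻¹
Layer 3: α = (0.72 + 0.062×8.5)×10⁻⁴ = 1.247×10⁻⁴ K⁻¹
Layer 4: α = (0.72 + 0.062×1.8)×10⁻⁴ = 0.8316×10⁻⁴ K⁻¹
0–110 m: 1.6 × 2.208×10⁻⁴ × 110 = 0.0388608 m
810 × 1.836×10⁻⁴ × 1.3 = 0.1933308 m
0.59 × 1.247×10⁻⁴ × 780 = 0.05738694 m
Layer 4: 0.8316×10⁻⁴ × 0.22 × 990 = 0.018112248 m
Δh = 0.0388608 + 0.1933308 + 0.05738694 + 0.018112248 = 0.307690788 m ≈ 31 cm

Δh ≈ 31 cm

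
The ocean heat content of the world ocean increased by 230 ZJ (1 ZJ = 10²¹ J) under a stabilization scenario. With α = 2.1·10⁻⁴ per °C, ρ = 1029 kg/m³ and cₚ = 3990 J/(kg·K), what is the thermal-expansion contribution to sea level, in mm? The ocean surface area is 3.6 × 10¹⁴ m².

Per unit area: Q = 230×10²¹ / (3.6×10¹⁴) ≈ 6.389×10⁸ J/m²
Δh = αQ/(ρcₚ) = 2.1×10⁻⁴ × 6.389×10⁸ / (1029 × 3990) ≈ 0.032679 m

32.7 mm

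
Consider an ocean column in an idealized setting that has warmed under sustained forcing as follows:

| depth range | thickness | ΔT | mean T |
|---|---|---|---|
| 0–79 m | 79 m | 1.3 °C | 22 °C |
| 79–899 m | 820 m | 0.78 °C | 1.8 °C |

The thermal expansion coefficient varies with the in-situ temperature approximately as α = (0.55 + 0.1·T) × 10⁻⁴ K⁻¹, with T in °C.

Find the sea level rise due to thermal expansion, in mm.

74.9 mm

Layer 1: α = (0.55 + 0.1×22)×10⁻⁴ = 2.75×10⁻⁴ K⁻¹
Layer 2: α = (0.55 + 0.1×1.8)×10⁻⁴ = 0.73×10⁻⁴ K⁻¹
Layer 1: 79 × 1.3 × 2.75×10⁻⁴ = 0.0282425 m
Layer 2: 820 × 0.78 × 0.73×10⁻⁴ = 0.0466908 m
Δh = 0.0282425 + 0.0466908 = 0.0749333 m ≈ 74.9 mm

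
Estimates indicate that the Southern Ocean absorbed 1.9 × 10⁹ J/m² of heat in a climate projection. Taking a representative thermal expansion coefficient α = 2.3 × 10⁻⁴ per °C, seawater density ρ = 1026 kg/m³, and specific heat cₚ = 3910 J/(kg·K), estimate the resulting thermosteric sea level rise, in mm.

Δh = αQ/(ρcₚ) = 2.3×10⁻⁴ × 1.9×10⁹ / (1026 × 3910) ≈ 0.10893 m

Δh = 109 mm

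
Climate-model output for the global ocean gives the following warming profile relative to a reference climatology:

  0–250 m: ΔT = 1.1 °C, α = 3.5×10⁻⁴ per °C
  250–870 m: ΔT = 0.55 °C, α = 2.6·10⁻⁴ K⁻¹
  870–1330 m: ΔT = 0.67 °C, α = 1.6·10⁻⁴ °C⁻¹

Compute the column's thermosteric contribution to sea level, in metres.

3.5×10⁻⁴ × 250 × 1.1 = 0.09625 m
250–870 m: 0.55 × 620 × 2.6×10⁻⁴ = 0.08866 m
0.67 × 460 × 1.6×10⁻⁴ = 0.049312 m
Δh = 0.09625 + 0.08866 + 0.049312 = 0.234222 m ≈ 0.234 m

Δh ≈ 0.234 m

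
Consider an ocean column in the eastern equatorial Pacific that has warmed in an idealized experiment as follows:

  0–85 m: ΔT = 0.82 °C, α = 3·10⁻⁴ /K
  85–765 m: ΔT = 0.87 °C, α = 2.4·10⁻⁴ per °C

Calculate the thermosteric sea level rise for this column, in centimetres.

85 × 0.82 × 3×10⁻⁴ = 0.02091 m
Layer 2: 0.87 × 680 × 2.4×10⁻⁴ = 0.141984 m
Δh = 0.02091 + 0.141984 = 0.162894 m ≈ 16.3 cm

Δh ≈ 16.3 cm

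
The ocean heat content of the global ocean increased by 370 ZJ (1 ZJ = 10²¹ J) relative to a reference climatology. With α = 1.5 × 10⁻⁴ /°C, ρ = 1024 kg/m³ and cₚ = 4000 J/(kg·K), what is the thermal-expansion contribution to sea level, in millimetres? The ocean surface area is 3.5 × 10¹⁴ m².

Per unit area: Q = 370×10²¹ / (3.5×10¹⁴) ≈ 1.057×10⁹ J/m²
Δh = αQ/(ρcₚ) = 1.5×10⁻⁴ × 1.057×10⁹ / (1024 × 4000) ≈ 0.038708 m

about 38.7 mm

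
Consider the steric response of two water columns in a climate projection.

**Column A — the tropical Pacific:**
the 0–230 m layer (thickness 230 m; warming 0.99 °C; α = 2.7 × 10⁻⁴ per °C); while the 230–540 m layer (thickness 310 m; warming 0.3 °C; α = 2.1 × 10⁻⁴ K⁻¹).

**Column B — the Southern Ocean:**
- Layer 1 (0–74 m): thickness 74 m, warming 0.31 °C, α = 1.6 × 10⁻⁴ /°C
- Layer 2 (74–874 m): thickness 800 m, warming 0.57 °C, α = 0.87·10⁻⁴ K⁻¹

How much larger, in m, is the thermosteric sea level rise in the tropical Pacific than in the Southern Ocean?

Δh_A − Δh_B ≈ 0.038 m

A Layer 1: 2.7×10⁻⁴ × 0.99 × 230 = 0.061479 m
A Layer 2: 0.3 × 310 × 2.1×10⁻⁴ = 0.01953 m
A total: 0.081009 m
B 1.6×10⁻⁴ × 74 × 0.31 = 0.0036704 m
B 74–874 m: 0.87×10⁻⁴ × 800 × 0.57 = 0.039672 m
B total: 0.0433424 m
Difference: 0.081009 − 0.0433424 = 0.0376666 m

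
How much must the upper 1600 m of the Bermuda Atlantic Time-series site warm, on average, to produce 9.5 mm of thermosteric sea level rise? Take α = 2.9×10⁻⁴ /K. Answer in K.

ΔT = Δh/(αH) = 0.0095 / (2.9×10⁻⁴ × 1600) ≈ 0.02047 K

ΔT ≈ 0.0205 K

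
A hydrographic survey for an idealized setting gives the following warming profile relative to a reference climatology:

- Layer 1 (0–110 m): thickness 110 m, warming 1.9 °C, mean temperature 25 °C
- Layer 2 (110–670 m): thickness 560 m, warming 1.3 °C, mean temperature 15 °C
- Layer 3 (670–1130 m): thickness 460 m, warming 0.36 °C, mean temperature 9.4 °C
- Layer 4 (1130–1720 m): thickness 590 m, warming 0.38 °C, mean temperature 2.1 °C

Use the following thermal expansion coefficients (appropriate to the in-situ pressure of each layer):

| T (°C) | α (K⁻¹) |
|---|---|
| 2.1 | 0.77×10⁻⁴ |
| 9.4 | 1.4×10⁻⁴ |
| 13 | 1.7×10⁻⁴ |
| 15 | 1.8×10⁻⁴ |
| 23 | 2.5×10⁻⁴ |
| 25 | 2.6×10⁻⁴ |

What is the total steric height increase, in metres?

Layer 1 at 25 °C → α = 2.6×10⁻⁴ K⁻¹
Layer 2 at 15 °C → α = 1.8×10⁻⁴ K⁻¹
Layer 3 at 9.4 °C → α = 1.4×10⁻⁴ K⁻¹
Layer 4 at 2.1 °C → α = 0.77×10⁻⁴ K⁻¹
0–110 m: 2.6×10⁻⁴ × 110 × 1.9 = 0.05434 m
1.8×10⁻⁴ × 1.3 × 560 = 0.13104 m
670–1130 m: 460 × 1.4×10⁻⁴ × 0.36 = 0.023184 m
Layer 4: 0.38 × 0.77×10⁻⁴ × 590 = 0.0172634 m
Δh = 0.05434 + 0.13104 + 0.023184 + 0.0172634 = 0.2258274 m

Δh = 0.226 m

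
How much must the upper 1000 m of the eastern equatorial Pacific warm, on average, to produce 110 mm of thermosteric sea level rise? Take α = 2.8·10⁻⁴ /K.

about 0.393 K

ΔT = Δh/(αH) = 0.11 / (2.8×10⁻⁴ × 1000) ≈ 0.3929 K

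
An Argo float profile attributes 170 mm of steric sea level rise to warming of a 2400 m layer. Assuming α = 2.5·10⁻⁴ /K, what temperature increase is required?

0.283 °C

ΔT = Δh/(αH) = 0.17 / (2.5×10⁻⁴ × 2400) ≈ 0.2833 °C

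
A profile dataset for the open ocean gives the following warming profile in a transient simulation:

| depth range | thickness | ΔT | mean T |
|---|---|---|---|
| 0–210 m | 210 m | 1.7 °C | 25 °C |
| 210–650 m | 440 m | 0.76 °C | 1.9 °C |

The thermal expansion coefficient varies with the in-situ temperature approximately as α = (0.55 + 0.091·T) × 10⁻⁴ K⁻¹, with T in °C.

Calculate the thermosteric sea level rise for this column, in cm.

Δh ≈ 13 cm

Layer 1: α = (0.55 + 0.091×25)×10⁻⁴ = 2.825×10⁻⁴ K⁻¹
Layer 2: α = (0.55 + 0.091×1.9)×10⁻⁴ = 0.7229×10⁻⁴ K⁻¹
0–210 m: 2.825×10⁻⁴ × 1.7 × 210 = 0.1008525 m
210–650 m: 0.76 × 440 × 0.7229×10⁻⁴ = 0.024173776 m
Δh = 0.1008525 + 0.024173776 = 0.125026276 m ≈ 13 cm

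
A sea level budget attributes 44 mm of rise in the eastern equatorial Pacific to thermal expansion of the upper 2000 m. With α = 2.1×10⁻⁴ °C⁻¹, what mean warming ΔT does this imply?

ΔT = Δh/(αH) = 0.044 / (2.1×10⁻⁴ × 2000) ≈ 0.1048 °C

about 0.105 °C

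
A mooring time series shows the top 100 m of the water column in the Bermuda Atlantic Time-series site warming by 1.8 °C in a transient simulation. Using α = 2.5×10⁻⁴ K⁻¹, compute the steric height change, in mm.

about 45.0 mm

Δh = αΔT·H = 2.5×10⁻⁴ × 1.8 × 100 = 0.04500 m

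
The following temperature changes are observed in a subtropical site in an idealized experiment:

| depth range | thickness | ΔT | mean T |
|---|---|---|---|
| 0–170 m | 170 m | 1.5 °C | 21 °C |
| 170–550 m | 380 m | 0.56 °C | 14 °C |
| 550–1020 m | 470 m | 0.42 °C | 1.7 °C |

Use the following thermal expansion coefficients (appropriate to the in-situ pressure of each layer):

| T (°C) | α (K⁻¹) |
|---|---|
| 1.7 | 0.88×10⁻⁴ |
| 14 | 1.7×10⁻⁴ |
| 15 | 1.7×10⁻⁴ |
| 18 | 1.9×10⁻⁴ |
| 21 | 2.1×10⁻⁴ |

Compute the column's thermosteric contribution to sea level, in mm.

107 mm

Layer 1 at 21 °C → α = 2.1×10⁻⁴ K⁻¹
Layer 2 at 14 °C → α = 1.7×10⁻⁴ K⁻¹
Layer 3 at 1.7 °C → α = 0.88×10⁻⁴ K⁻¹
0–170 m: 2.1×10⁻⁴ × 1.5 × 170 = 0.05355 m
Layer 2: 1.7×10⁻⁴ × 380 × 0.56 = 0.036176 m
470 × 0.88×10⁻⁴ × 0.42 = 0.0173712 m
Δh = 0.05355 + 0.036176 + 0.0173712 = 0.1070972 m ≈ 107 mm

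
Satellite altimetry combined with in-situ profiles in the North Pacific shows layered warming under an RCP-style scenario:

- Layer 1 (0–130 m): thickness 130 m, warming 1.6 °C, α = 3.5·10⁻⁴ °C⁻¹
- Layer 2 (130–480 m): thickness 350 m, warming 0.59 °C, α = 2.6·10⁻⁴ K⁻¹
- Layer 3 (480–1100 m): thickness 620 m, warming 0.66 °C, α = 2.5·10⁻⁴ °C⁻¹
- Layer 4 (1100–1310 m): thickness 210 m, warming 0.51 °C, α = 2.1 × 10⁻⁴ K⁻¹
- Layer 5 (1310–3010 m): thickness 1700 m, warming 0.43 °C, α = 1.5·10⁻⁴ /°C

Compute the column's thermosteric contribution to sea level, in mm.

Δh = 360 mm

130 × 1.6 × 3.5×10⁻⁴ = 0.07280 m
130–480 m: 2.6×10⁻⁴ × 0.59 × 350 = 0.05369 m
Layer 3: 2.5×10⁻⁴ × 0.66 × 620 = 0.10230 m
1100–1310 m: 210 × 2.1×10⁻⁴ × 0.51 = 0.022491 m
Layer 5: 1.5×10⁻⁴ × 0.43 × 1700 = 0.10965 m
Δh = 0.07280 + 0.05369 + 0.10230 + 0.022491 + 0.10965 = 0.360931 m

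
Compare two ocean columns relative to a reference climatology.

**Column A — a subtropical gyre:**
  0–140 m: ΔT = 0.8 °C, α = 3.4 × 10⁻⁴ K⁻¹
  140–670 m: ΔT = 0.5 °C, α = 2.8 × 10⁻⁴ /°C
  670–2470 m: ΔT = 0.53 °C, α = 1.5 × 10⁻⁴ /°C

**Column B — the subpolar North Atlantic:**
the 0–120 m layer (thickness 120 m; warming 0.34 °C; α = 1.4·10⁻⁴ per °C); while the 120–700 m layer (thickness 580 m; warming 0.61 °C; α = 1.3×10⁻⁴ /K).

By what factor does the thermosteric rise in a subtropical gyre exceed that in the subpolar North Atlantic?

≈ 4.94×

A Layer 1: 3.4×10⁻⁴ × 0.8 × 140 = 0.03808 m
A Layer 2: 2.8×10⁻⁴ × 530 × 0.5 = 0.07420 m
A 1800 × 1.5×10⁻⁴ × 0.53 = 0.14310 m
A total: 0.25538 m
B 1.4×10⁻⁴ × 120 × 0.34 = 0.005712 m
B 1.3×10⁻⁴ × 580 × 0.61 = 0.045994 m
B total: 0.051706 m
Ratio: 0.25538 / 0.051706 ≈ 4.939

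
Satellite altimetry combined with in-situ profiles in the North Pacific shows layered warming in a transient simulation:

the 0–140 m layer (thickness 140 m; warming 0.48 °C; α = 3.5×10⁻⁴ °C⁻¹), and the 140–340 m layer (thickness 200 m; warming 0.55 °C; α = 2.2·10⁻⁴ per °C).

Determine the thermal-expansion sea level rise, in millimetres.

about 48 mm

Layer 1: 140 × 3.5×10⁻⁴ × 0.48 = 0.02352 m
140–340 m: 0.55 × 2.2×10⁻⁴ × 200 = 0.02420 m
Δh = 0.02352 + 0.02420 = 0.04772 m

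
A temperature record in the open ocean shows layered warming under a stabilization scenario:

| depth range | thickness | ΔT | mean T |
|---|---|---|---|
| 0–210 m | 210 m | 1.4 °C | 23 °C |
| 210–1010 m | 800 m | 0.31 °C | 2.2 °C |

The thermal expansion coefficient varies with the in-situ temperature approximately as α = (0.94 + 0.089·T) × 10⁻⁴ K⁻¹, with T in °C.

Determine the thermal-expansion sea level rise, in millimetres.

116 mm

Layer 1: α = (0.94 + 0.089×23)×10⁻⁴ = 2.987×10⁻⁴ K⁻¹
Layer 2: α = (0.94 + 0.089×2.2)×10⁻⁴ = 1.1358×10⁻⁴ K⁻¹
210 × 2.987×10⁻⁴ × 1.4 = 0.0878178 m
0.31 × 1.1358×10⁻⁴ × 800 = 0.02816784 m
Δh = 0.0878178 + 0.02816784 = 0.11598564 m ≈ 116 mm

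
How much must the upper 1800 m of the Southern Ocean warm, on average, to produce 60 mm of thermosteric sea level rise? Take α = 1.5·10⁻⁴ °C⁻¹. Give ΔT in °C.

ΔT = Δh/(αH) = 0.06 / (1.5×10⁻⁴ × 1800) ≈ 0.2222 °C

ΔT ≈ 0.222 °C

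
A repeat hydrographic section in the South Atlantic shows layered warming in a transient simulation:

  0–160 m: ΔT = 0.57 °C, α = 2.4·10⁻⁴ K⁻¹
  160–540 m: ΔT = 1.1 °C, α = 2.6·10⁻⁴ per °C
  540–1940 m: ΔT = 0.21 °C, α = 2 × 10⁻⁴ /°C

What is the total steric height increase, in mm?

189 mm

160 × 2.4×10⁻⁴ × 0.57 = 0.021888 m
1.1 × 380 × 2.6×10⁻⁴ = 0.10868 m
540–1940 m: 2×10⁻⁴ × 0.21 × 1400 = 0.05880 m
Δh = 0.021888 + 0.10868 + 0.05880 = 0.189368 m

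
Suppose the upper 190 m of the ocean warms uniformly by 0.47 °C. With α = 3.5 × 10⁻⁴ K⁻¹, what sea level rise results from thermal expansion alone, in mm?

31 mm

Δh = αΔT·H = 3.5×10⁻⁴ × 0.47 × 190 = 0.031255 m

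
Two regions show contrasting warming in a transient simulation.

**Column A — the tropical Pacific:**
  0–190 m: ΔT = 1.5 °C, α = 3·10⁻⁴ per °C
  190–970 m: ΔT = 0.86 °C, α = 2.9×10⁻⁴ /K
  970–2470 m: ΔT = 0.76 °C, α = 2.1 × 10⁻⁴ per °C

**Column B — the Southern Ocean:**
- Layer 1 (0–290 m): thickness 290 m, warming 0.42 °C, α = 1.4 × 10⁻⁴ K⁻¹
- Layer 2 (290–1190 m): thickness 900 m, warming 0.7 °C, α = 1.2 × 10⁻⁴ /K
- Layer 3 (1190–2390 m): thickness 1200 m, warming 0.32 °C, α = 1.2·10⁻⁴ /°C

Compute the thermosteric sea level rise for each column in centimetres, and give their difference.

A: 52 cm; B: 14 cm; difference 38 cm

A Layer 1: 1.5 × 190 × 3×10⁻⁴ = 0.08550 m
A 780 × 2.9×10⁻⁴ × 0.86 = 0.194532 m
A Layer 3: 1500 × 0.76 × 2.1×10⁻⁴ = 0.23940 m
A total: 0.519432 m
B 1.4×10⁻⁴ × 0.42 × 290 = 0.017052 m
B Layer 2: 900 × 1.2×10⁻⁴ × 0.7 = 0.07560 m
B 1200 × 1.2×10⁻⁴ × 0.32 = 0.04608 m
B total: 0.138732 m
Difference: 0.519432 − 0.138732 = 0.38070 m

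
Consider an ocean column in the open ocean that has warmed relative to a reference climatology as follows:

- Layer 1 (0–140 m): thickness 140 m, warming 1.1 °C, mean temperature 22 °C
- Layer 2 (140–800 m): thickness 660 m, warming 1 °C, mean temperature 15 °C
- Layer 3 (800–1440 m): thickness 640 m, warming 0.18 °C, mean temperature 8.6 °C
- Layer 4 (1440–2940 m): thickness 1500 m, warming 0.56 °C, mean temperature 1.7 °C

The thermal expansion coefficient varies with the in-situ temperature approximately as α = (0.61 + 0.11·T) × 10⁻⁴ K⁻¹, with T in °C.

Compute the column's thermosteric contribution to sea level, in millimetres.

Δh ≈ 280 mm

Layer 1: α = (0.61 + 0.11×22)×10⁻⁴ = 3.03×10⁻⁴ K⁻¹
Layer 2: α = (0.61 + 0.11×15)×10⁻⁴ = 2.26×10⁻⁴ K⁻¹
Layer 3: α = (0.61 + 0.11×8.6)×10⁻⁴ = 1.556×10⁻⁴ K⁻¹
Layer 4: α = (0.61 + 0.11×1.7)×10⁻⁴ = 0.797×10⁻⁴ K⁻¹
140 × 1.1 × 3.03×10⁻⁴ = 0.046662 m
2.26×10⁻⁴ × 660 × 1 = 0.14916 m
Layer 3: 640 × 1.556×10⁻⁴ × 0.18 = 0.01792512 m
1440–2940 m: 0.56 × 1500 × 0.797×10⁻⁴ = 0.066948 m
Δh = 0.046662 + 0.14916 + 0.01792512 + 0.066948 = 0.28069512 m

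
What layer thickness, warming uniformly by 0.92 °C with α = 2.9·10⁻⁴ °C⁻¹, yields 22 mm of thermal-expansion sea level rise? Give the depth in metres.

H = Δh/(αΔT) = 0.022 / (2.9×10⁻⁴ × 0.92) ≈ 82.46 m

H ≈ 82.5 m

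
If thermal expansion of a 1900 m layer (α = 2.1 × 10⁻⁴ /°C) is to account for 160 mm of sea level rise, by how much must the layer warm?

about 0.40 °C

ΔT = Δh/(αH) = 0.16 / (2.1×10⁻⁴ × 1900) ≈ 0.4010 °C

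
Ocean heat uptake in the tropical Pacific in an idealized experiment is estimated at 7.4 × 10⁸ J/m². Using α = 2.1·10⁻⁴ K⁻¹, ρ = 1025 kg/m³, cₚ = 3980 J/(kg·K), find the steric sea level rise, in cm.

Δh = αQ/(ρcₚ) = 2.1×10⁻⁴ × 7.4×10⁸ / (1025 × 3980) ≈ 0.038093 m

3.81 cm of thermosteric rise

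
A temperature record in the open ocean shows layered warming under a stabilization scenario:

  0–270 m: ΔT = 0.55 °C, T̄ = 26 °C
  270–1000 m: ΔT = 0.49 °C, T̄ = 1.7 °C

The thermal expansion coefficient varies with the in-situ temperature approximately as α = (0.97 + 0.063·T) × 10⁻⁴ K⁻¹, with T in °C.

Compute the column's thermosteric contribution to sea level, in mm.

77.3 mm of thermosteric rise

Layer 1: α = (0.97 + 0.063×26)×10⁻⁴ = 2.608×10⁻⁴ K⁻¹
Layer 2: α = (0.97 + 0.063×1.7)×10⁻⁴ = 1.0771×10⁻⁴ K⁻¹
Layer 1: 0.55 × 270 × 2.608×10⁻⁴ = 0.0387288 m
1.0771×10⁻⁴ × 730 × 0.49 = 0.038527867 m
Δh = 0.0387288 + 0.038527867 = 0.077256667 m ≈ 77.3 mm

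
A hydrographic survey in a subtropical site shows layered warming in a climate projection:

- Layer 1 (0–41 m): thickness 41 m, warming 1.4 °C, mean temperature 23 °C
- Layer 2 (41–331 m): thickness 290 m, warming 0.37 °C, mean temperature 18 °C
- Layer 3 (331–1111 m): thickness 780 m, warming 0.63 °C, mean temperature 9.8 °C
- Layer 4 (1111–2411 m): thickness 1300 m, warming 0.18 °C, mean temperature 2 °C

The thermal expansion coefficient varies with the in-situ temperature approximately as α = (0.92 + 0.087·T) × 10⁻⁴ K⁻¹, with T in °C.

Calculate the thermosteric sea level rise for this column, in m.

Δh ≈ 0.156 m

Layer 1: α = (0.92 + 0.087×23)×10⁻⁴ = 2.921×10⁻⁴ K⁻¹
Layer 2: α = (0.92 + 0.087×18)×10⁻⁴ = 2.486×10⁻⁴ K⁻¹
Layer 3: α = (0.92 + 0.087×9.8)×10⁻⁴ = 1.7726×10⁻⁴ K⁻¹
Layer 4: α = (0.92 + 0.087×2)×10⁻⁴ = 1.094×10⁻⁴ K⁻¹
Layer 1: 41 × 2.921×10⁻⁴ × 1.4 = 0.01676654 m
2.486×10⁻⁴ × 0.37 × 290 = 0.02667478 m
331–1111 m: 1.7726×10⁻⁴ × 780 × 0.63 = 0.087105564 m
1111–2411 m: 0.18 × 1300 × 1.094×10⁻⁴ = 0.0255996 m
Δh = 0.01676654 + 0.02667478 + 0.087105564 + 0.0255996 = 0.156146484 m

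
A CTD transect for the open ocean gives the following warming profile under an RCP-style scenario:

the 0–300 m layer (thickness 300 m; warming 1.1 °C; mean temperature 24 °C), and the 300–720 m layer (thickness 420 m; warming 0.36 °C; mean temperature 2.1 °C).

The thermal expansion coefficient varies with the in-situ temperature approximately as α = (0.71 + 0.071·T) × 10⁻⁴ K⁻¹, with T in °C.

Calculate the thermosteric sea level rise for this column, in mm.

93 mm of thermosteric rise

Layer 1: α = (0.71 + 0.071×24)×10⁻⁴ = 2.414×10⁻⁴ K⁻¹
Layer 2: α = (0.71 + 0.071×2.1)×10⁻⁴ = 0.8591×10⁻⁴ K⁻¹
300 × 2.414×10⁻⁴ × 1.1 = 0.079662 m
0.8591×10⁻⁴ × 0.36 × 420 = 0.012989592 m
Δh = 0.079662 + 0.012989592 = 0.092651592 m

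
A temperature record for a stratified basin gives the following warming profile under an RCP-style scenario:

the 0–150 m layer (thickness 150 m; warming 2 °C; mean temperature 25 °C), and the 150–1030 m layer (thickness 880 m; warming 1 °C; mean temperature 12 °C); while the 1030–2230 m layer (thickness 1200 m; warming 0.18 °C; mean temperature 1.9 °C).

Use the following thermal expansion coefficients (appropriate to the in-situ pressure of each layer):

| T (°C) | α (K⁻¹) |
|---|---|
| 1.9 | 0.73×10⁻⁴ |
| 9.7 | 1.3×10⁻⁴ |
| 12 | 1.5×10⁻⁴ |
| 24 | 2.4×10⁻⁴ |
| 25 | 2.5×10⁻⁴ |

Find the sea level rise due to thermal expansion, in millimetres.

about 220 mm

Layer 1 at 25 °C → α = 2.5×10⁻⁴ K⁻¹
Layer 2 at 12 °C → α = 1.5×10⁻⁴ K⁻¹
Layer 3 at 1.9 °C → α = 0.73×10⁻⁴ K⁻¹
2.5×10⁻⁴ × 150 × 2 = 0.07500 m
Layer 2: 1.5×10⁻⁴ × 1 × 880 = 0.13200 m
1200 × 0.73×10⁻⁴ × 0.18 = 0.015768 m
Δh = 0.07500 + 0.13200 + 0.015768 = 0.222768 m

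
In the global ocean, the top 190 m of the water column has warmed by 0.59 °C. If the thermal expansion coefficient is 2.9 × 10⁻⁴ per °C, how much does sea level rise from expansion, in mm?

Δh = αΔT·H = 2.9×10⁻⁴ × 0.59 × 190 = 0.032509 m

Δh ≈ 32.5 mm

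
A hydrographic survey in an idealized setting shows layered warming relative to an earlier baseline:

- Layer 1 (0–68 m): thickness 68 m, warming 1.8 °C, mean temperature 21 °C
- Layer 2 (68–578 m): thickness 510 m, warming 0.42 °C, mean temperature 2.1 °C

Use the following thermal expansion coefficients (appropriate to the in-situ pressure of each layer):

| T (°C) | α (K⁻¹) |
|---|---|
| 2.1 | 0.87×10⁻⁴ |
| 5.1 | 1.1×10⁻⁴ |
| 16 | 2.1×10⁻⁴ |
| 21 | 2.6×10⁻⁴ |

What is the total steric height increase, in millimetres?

Layer 1 at 21 °C → α = 2.6×10⁻⁴ K⁻¹
Layer 2 at 2.1 °C → α = 0.87×10⁻⁴ K⁻¹
0–68 m: 1.8 × 68 × 2.6×10⁻⁴ = 0.031824 m
Layer 2: 0.42 × 510 × 0.87×10⁻⁴ = 0.0186354 m
Δh = 0.031824 + 0.0186354 = 0.0504594 m

50.5 mm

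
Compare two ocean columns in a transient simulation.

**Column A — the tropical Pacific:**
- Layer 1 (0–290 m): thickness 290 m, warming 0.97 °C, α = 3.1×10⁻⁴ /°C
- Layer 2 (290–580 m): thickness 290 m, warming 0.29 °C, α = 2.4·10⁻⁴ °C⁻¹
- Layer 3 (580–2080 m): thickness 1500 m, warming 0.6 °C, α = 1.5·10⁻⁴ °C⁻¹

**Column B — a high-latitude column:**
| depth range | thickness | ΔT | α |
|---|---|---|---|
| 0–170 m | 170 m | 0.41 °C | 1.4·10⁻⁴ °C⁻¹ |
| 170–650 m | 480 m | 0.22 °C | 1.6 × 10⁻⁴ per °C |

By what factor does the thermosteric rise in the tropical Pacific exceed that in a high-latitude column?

a factor of 9.09

A 0–290 m: 0.97 × 3.1×10⁻⁴ × 290 = 0.087203 m
A Layer 2: 290 × 2.4×10⁻⁴ × 0.29 = 0.020184 m
A 580–2080 m: 1.5×10⁻⁴ × 0.6 × 1500 = 0.13500 m
A total: 0.242387 m
B Layer 1: 0.41 × 1.4×10⁻⁴ × 170 = 0.009758 m
B 170–650 m: 1.6×10⁻⁴ × 480 × 0.22 = 0.016896 m
B total: 0.026654 m
Ratio: 0.242387 / 0.026654 ≈ 9.094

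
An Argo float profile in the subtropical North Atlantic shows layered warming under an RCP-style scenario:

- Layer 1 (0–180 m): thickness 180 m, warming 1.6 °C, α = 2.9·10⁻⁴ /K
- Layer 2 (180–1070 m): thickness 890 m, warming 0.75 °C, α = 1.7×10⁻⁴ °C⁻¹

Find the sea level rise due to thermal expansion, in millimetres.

0–180 m: 2.9×10⁻⁴ × 1.6 × 180 = 0.08352 m
Layer 2: 890 × 0.75 × 1.7×10⁻⁴ = 0.113475 m
Δh = 0.08352 + 0.113475 = 0.196995 m

Δh = 200 mm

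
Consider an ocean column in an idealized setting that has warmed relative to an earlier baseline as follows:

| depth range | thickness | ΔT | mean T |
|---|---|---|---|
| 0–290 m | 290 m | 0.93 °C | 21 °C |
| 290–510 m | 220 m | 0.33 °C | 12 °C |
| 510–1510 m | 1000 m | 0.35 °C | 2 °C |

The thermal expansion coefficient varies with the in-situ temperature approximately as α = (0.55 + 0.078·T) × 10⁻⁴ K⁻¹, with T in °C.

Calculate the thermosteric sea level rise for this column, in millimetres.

Layer 1: α = (0.55 + 0.078×21)×10⁻⁴ = 2.188×10⁻⁴ K⁻¹
Layer 2: α = (0.55 + 0.078×12)×10⁻⁴ = 1.486×10⁻⁴ K⁻¹
Layer 3: α = (0.55 + 0.078×2)×10⁻⁴ = 0.706×10⁻⁴ K⁻¹
Layer 1: 2.188×10⁻⁴ × 0.93 × 290 = 0.05901036 m
0.33 × 1.486×10⁻⁴ × 220 = 0.01078836 m
0.706×10⁻⁴ × 0.35 × 1000 = 0.02471 m
Δh = 0.05901036 + 0.01078836 + 0.02471 = 0.09450872 m ≈ 94.5 mm

94.5 mm of thermosteric rise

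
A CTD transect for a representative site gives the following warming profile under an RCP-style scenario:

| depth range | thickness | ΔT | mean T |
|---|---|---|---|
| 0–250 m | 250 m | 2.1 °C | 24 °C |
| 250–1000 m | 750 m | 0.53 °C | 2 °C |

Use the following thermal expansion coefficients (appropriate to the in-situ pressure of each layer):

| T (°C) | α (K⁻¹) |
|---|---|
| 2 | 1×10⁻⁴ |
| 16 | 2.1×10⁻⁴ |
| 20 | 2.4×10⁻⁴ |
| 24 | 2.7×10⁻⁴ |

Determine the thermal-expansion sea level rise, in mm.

Layer 1 at 24 °C → α = 2.7×10⁻⁴ K⁻¹
Layer 2 at 2 °C → α = 1×10⁻⁴ K⁻¹
250 × 2.7×10⁻⁴ × 2.1 = 0.14175 m
250–1000 m: 1×10⁻⁴ × 750 × 0.53 = 0.03975 m
Δh = 0.14175 + 0.03975 = 0.18150 m

Δh ≈ 182 mm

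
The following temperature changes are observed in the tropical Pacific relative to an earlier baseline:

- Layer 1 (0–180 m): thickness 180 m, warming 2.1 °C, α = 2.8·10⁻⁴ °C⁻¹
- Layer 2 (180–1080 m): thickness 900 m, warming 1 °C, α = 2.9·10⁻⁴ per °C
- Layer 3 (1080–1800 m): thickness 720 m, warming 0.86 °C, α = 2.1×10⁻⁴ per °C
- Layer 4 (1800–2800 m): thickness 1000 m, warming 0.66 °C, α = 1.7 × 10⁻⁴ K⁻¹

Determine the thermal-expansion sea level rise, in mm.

610 mm of thermosteric rise

2.1 × 180 × 2.8×10⁻⁴ = 0.10584 m
180–1080 m: 900 × 2.9×10⁻⁴ × 1 = 0.26100 m
720 × 0.86 × 2.1×10⁻⁴ = 0.130032 m
Layer 4: 0.66 × 1000 × 1.7×10⁻⁴ = 0.11220 m
Δh = 0.10584 + 0.26100 + 0.130032 + 0.11220 = 0.609072 m ≈ 610 mm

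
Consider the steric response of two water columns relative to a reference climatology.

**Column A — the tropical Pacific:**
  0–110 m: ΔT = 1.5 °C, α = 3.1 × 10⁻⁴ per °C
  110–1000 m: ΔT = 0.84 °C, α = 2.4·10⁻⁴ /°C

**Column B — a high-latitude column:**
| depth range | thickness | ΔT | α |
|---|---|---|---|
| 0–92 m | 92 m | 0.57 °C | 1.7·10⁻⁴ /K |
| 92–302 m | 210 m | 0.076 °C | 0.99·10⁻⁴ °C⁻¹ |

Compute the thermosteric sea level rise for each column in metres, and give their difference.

A: 0.231 m; B: 0.0105 m; difference 0.220 m

A 0–110 m: 1.5 × 3.1×10⁻⁴ × 110 = 0.05115 m
A 110–1000 m: 890 × 0.84 × 2.4×10⁻⁴ = 0.179424 m
A total: 0.230574 m
B 0–92 m: 1.7×10⁻⁴ × 92 × 0.57 = 0.0089148 m
B 210 × 0.99×10⁻⁴ × 0.076 = 0.00158004 m
B total: 0.01049484 m
Difference: 0.230574 − 0.01049484 = 0.22007916 m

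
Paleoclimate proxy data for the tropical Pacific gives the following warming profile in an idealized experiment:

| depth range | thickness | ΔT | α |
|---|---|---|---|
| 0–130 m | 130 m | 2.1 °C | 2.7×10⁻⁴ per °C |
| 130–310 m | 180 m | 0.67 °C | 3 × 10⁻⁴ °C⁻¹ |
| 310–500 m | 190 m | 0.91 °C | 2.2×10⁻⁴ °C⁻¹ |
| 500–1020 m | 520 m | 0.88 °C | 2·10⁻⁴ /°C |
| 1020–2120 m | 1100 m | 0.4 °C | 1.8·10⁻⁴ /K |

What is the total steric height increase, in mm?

2.1 × 2.7×10⁻⁴ × 130 = 0.07371 m
180 × 0.67 × 3×10⁻⁴ = 0.03618 m
310–500 m: 2.2×10⁻⁴ × 190 × 0.91 = 0.038038 m
Layer 4: 520 × 0.88 × 2×10⁻⁴ = 0.09152 m
Layer 5: 1100 × 1.8×10⁻⁴ × 0.4 = 0.07920 m
Δh = 0.07371 + 0.03618 + 0.038038 + 0.09152 + 0.07920 = 0.318648 m ≈ 320 mm

320 mm of thermosteric rise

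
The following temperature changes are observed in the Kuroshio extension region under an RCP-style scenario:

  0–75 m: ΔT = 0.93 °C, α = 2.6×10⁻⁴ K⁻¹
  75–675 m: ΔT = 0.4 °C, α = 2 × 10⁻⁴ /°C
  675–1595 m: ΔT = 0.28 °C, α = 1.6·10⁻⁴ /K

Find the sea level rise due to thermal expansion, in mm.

107 mm

2.6×10⁻⁴ × 75 × 0.93 = 0.018135 m
75–675 m: 2×10⁻⁴ × 0.4 × 600 = 0.04800 m
675–1595 m: 920 × 0.28 × 1.6×10⁻⁴ = 0.041216 m
Δh = 0.018135 + 0.04800 + 0.041216 = 0.107351 m ≈ 107 mm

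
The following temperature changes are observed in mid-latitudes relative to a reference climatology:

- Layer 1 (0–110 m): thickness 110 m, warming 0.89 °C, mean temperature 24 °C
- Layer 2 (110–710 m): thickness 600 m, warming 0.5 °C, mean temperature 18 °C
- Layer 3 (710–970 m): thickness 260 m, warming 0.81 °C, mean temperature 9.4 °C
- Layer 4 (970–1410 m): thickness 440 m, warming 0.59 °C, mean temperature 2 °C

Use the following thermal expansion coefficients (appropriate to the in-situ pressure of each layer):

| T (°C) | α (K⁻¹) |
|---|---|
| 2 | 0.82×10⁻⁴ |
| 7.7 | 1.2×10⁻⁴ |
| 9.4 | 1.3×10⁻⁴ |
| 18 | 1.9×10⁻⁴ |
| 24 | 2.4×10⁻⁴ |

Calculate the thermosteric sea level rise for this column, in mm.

Layer 1 at 24 °C → α = 2.4×10⁻⁴ K⁻¹
Layer 2 at 18 °C → α = 1.9×10⁻⁴ K⁻¹
Layer 3 at 9.4 °C → α = 1.3×10⁻⁴ K⁻¹
Layer 4 at 2 °C → α = 0.82×10⁻⁴ K⁻¹
Layer 1: 2.4×10⁻⁴ × 0.89 × 110 = 0.023496 m
110–710 m: 0.5 × 600 × 1.9×10⁻⁴ = 0.05700 m
710–970 m: 1.3×10⁻⁴ × 260 × 0.81 = 0.027378 m
970–1410 m: 440 × 0.82×10⁻⁴ × 0.59 = 0.0212872 m
Δh = 0.023496 + 0.05700 + 0.027378 + 0.0212872 = 0.1291612 m

Δh ≈ 129 mm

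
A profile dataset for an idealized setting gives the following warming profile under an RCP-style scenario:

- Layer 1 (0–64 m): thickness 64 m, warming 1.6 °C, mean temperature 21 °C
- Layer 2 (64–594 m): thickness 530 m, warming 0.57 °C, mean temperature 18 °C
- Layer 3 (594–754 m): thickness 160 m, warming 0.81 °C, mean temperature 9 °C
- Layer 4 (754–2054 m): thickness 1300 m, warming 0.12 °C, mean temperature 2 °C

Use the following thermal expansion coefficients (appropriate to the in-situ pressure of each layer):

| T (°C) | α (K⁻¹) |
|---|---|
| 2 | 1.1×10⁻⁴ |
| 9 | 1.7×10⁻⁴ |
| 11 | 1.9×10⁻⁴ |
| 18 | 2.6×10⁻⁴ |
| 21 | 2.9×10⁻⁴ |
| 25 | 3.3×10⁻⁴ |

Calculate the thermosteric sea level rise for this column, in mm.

about 147 mm

Layer 1 at 21 °C → α = 2.9×10⁻⁴ K⁻¹
Layer 2 at 18 °C → α = 2.6×10⁻⁴ K⁻¹
Layer 3 at 9 °C → α = 1.7×10⁻⁴ K⁻¹
Layer 4 at 2 °C → α = 1.1×10⁻⁴ K⁻¹
1.6 × 64 × 2.9×10⁻⁴ = 0.029696 m
Layer 2: 2.6×10⁻⁴ × 530 × 0.57 = 0.078546 m
594–754 m: 0.81 × 1.7×10⁻⁴ × 160 = 0.022032 m
754–2054 m: 0.12 × 1.1×10⁻⁴ × 1300 = 0.01716 m
Δh = 0.029696 + 0.078546 + 0.022032 + 0.01716 = 0.147434 m ≈ 147 mm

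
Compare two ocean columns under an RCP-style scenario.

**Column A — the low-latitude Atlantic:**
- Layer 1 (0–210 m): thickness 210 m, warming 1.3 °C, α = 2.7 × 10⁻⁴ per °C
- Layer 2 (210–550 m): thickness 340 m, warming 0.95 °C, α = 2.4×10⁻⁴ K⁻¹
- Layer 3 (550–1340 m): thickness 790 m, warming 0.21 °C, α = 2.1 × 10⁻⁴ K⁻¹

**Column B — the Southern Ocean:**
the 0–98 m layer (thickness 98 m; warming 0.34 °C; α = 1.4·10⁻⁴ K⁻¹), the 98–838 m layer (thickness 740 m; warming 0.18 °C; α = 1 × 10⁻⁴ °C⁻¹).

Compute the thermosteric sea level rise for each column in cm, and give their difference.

A Layer 1: 2.7×10⁻⁴ × 1.3 × 210 = 0.07371 m
A 2.4×10⁻⁴ × 340 × 0.95 = 0.07752 m
A 550–1340 m: 0.21 × 790 × 2.1×10⁻⁴ = 0.034839 m
A total: 0.186069 m
B Layer 1: 98 × 0.34 × 1.4×10⁻⁴ = 0.0046648 m
B Layer 2: 1×10⁻⁴ × 740 × 0.18 = 0.01332 m
B total: 0.0179848 m
Difference: 0.186069 − 0.0179848 = 0.1680842 m

Δh_A ≈ 19 cm, Δh_B ≈ 1.8 cm; difference ≈ 17 cm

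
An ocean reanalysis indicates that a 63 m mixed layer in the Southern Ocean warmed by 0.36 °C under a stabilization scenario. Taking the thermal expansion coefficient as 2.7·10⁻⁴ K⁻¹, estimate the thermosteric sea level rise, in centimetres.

Δh = αΔT·H = 2.7×10⁻⁴ × 0.36 × 63 = 0.0061236 m

Δh = 0.612 cm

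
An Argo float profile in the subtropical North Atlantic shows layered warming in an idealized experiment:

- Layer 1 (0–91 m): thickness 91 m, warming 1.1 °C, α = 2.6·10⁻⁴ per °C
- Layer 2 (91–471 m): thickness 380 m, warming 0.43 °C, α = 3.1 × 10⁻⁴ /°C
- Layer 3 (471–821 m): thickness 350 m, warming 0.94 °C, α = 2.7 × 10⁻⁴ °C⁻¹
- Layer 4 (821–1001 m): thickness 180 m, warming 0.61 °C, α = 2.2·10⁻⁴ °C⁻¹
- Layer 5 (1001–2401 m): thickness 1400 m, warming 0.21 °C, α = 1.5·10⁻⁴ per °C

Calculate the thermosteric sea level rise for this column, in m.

0–91 m: 1.1 × 91 × 2.6×10⁻⁴ = 0.026026 m
91–471 m: 3.1×10⁻⁴ × 380 × 0.43 = 0.050654 m
471–821 m: 350 × 0.94 × 2.7×10⁻⁴ = 0.08883 m
821–1001 m: 180 × 2.2×10⁻⁴ × 0.61 = 0.024156 m
1.5×10⁻⁴ × 1400 × 0.21 = 0.04410 m
Δh = 0.026026 + 0.050654 + 0.08883 + 0.024156 + 0.04410 = 0.233766 m ≈ 0.234 m

Δh ≈ 0.234 m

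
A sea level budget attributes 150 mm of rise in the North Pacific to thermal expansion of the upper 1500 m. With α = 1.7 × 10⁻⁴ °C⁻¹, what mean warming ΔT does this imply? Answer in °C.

ΔT = Δh/(αH) = 0.15 / (1.7×10⁻⁴ × 1500) ≈ 0.5882 °C

about 0.588 °C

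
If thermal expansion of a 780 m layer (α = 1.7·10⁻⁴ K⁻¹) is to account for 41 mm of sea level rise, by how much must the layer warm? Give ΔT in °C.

about 0.31 °C

ΔT = Δh/(αH) = 0.041 / (1.7×10⁻⁴ × 780) ≈ 0.3092 °C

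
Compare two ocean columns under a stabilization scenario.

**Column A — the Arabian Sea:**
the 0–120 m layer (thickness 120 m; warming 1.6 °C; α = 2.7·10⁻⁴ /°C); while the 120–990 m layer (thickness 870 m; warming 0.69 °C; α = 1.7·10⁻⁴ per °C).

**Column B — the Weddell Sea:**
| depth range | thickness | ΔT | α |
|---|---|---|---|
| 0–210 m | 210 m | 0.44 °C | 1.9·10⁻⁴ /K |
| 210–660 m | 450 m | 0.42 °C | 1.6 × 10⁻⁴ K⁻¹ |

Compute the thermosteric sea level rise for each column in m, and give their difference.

A: 0.15 m; B: 0.048 m; difference 0.11 m

A Layer 1: 1.6 × 2.7×10⁻⁴ × 120 = 0.05184 m
A 120–990 m: 870 × 1.7×10⁻⁴ × 0.69 = 0.102051 m
A total: 0.153891 m
B Layer 1: 0.44 × 1.9×10⁻⁴ × 210 = 0.017556 m
B Layer 2: 0.42 × 1.6×10⁻⁴ × 450 = 0.03024 m
B total: 0.047796 m
Difference: 0.153891 − 0.047796 = 0.106095 m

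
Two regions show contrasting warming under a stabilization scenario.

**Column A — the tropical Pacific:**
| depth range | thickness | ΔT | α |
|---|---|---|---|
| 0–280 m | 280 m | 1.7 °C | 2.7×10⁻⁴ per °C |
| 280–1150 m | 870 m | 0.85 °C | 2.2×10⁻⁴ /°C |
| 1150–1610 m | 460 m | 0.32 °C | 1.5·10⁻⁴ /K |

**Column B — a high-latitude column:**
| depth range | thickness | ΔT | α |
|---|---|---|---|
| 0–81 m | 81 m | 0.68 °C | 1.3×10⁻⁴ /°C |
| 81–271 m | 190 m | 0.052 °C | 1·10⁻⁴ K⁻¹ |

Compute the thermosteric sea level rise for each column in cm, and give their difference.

A 0–280 m: 280 × 1.7 × 2.7×10⁻⁴ = 0.12852 m
A 0.85 × 2.2×10⁻⁴ × 870 = 0.16269 m
A 1150–1610 m: 0.32 × 460 × 1.5×10⁻⁴ = 0.02208 m
A total: 0.31329 m
B 1.3×10⁻⁴ × 81 × 0.68 = 0.0071604 m
B Layer 2: 1×10⁻⁴ × 0.052 × 190 = 0.000988 m
B total: 0.0081484 m
Difference: 0.31329 − 0.0081484 = 0.3051416 m

A: 31.3 cm; B: 0.815 cm; difference 30.5 cm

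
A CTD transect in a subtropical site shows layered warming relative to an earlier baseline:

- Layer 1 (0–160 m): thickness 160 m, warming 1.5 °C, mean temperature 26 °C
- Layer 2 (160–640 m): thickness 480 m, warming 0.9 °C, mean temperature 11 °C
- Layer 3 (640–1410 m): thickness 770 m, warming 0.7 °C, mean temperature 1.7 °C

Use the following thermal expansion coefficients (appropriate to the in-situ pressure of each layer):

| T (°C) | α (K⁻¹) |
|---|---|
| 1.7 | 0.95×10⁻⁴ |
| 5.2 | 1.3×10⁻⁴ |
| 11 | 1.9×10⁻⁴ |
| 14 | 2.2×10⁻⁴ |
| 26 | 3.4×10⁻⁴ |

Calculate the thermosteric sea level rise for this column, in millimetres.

about 215 mm

Layer 1 at 26 °C → α = 3.4×10⁻⁴ K⁻¹
Layer 2 at 11 °C → α = 1.9×10⁻⁴ K⁻¹
Layer 3 at 1.7 °C → α = 0.95×10⁻⁴ K⁻¹
0–160 m: 3.4×10⁻⁴ × 160 × 1.5 = 0.08160 m
160–640 m: 480 × 1.9×10⁻⁴ × 0.9 = 0.08208 m
640–1410 m: 0.7 × 0.95×10⁻⁴ × 770 = 0.051205 m
Δh = 0.08160 + 0.08208 + 0.051205 = 0.214885 m ≈ 215 mm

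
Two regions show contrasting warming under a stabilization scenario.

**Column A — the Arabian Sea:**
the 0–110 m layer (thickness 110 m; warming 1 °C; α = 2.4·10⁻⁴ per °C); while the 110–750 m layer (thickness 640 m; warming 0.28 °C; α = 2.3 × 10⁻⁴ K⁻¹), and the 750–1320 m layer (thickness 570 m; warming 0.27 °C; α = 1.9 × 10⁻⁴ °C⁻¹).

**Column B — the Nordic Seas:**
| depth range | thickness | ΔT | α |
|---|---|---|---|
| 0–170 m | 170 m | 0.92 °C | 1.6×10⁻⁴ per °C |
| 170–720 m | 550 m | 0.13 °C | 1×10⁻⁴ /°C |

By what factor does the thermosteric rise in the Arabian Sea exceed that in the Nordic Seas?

A 0–110 m: 110 × 1 × 2.4×10⁻⁴ = 0.02640 m
A Layer 2: 0.28 × 640 × 2.3×10⁻⁴ = 0.041216 m
A 750–1320 m: 1.9×10⁻⁴ × 0.27 × 570 = 0.029241 m
A total: 0.096857 m
B 1.6×10⁻⁴ × 170 × 0.92 = 0.025024 m
B 170–720 m: 0.13 × 550 × 1×10⁻⁴ = 0.00715 m
B total: 0.032174 m
Ratio: 0.096857 / 0.032174 ≈ 3.010

a factor of 3.01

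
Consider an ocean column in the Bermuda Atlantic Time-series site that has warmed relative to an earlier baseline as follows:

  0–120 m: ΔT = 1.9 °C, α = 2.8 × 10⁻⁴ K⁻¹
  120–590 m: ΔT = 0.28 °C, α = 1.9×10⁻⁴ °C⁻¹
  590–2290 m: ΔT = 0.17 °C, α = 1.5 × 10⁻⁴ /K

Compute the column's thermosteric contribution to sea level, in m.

Δh ≈ 0.132 m

0–120 m: 2.8×10⁻⁴ × 1.9 × 120 = 0.06384 m
Layer 2: 470 × 1.9×10⁻⁴ × 0.28 = 0.025004 m
590–2290 m: 1.5×10⁻⁴ × 0.17 × 1700 = 0.04335 m
Δh = 0.06384 + 0.025004 + 0.04335 = 0.132194 m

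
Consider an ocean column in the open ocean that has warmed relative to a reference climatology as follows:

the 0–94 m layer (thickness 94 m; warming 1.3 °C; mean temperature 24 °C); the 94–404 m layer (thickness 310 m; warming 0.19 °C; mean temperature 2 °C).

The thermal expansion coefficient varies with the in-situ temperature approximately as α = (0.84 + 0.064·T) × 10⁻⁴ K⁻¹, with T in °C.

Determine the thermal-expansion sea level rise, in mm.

Layer 1: α = (0.84 + 0.064×24)×10⁻⁴ = 2.376×10⁻⁴ K⁻¹
Layer 2: α = (0.84 + 0.064×2)×10⁻⁴ = 0.968×10⁻⁴ K⁻¹
Layer 1: 2.376×10⁻⁴ × 94 × 1.3 = 0.02903472 m
94–404 m: 0.968×10⁻⁴ × 310 × 0.19 = 0.00570152 m
Δh = 0.02903472 + 0.00570152 = 0.03473624 m

34.7 mm of thermosteric rise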